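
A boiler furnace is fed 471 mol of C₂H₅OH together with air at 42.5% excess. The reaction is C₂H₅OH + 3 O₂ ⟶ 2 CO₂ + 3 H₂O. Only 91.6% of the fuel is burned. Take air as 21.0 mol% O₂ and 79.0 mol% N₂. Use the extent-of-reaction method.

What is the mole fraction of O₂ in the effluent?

Stoichiometric O₂ = 3 × 471 = 1413 mol; O₂ fed = 1413 × 1.425 = 2014 mol.
N₂ fed = 2014 × 79/21 = 7575 mol.
Fuel reacted = 0.916 × 471 → ξ = 431.4 mol.
Outlet (n = n₀ + ν ξ):
  C₂H₅OH: 471 − 1(431.4) = 39.56
  O₂: 2014 − 3(431.4) = 719.2
  N₂: 7575 (inert)
  CO₂: 0 + 2(431.4) = 862.9
  H₂O: 0 + 3(431.4) = 1294
Total out = 10490 mol; y_O₂ = 719.2 / 10490 = 0.06856.

0.0686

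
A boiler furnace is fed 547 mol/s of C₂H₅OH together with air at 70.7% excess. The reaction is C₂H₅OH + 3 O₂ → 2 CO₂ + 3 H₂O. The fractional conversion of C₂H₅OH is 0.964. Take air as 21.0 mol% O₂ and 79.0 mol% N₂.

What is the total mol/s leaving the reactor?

14400 mol/s

Stoichiometric O₂ = 3 × 547 = 1641 mol/s; O₂ fed = 1641 × 1.707 = 2801 mol/s.
N₂ fed = 2801 × 79/21 = 10540 mol/s.
Fuel reacted = 0.964 × 547 → ξ = 527.3 mol/s.
Outlet (n = n₀ + ν ξ):
  C₂H₅OH: 547 − 1(527.3) = 19.69
  O₂: 2801 − 3(527.3) = 1219
  N₂: 10540 (inert)
  CO₂: 0 + 2(527.3) = 1055
  H₂O: 0 + 3(527.3) = 1582
Total out = 19.69 + 1219 + 10540 + 1055 + 1582 = 14410 mol/s.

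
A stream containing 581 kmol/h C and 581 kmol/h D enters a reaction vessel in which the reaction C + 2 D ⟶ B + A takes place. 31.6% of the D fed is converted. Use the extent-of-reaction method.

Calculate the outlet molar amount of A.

D reacted = 0.316 × 581 = 183.6 kmol/h; ν_D = −2, so ξ = 183.6/2 = 91.8 kmol/h.
Outlet amounts (n = n₀ + ν ξ):
  C: 581 − 1(91.8) = 489.2
  D: 581 − 2(91.8) = 397.4
  B: 0 + 1(91.8) = 91.8
  A: 0 + 1(91.8) = 91.8

91.8 kmol/h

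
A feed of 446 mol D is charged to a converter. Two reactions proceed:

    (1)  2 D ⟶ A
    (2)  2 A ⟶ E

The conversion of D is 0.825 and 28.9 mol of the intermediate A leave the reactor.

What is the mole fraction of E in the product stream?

0.42

Conversion of D: D consumed = 2ξ₁ = 0.825 × 446 → ξ₁ = 184 mol.
A balance: n_A = 0 + 1ξ₁ − 2ξ₂ = 28.9 → ξ₂ = (1·184 − 28.9)/2 = 77.54 mol.
Outlet amounts (n = n₀ + Σ ν·ξ):
  D: 446 − 2(184) = 78.05
  A: 0 + 1(184) − 2(77.54) = 28.9
  E: 0 + 1(77.54) = 77.54
Total out = 184.5 mol; y_E = 77.54 / 184.5 = 0.4203.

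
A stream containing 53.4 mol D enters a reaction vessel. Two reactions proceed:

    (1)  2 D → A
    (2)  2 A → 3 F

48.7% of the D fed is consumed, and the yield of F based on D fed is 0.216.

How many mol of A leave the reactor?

Conversion of D: D consumed = 2ξ₁ = 0.487 × 53.4 → ξ₁ = 13 mol.
Yield of F: 3ξ₂ / 53.4 = 0.216 → ξ₂ = 3.845 mol.
Outlet amounts (n = n₀ + Σ ν·ξ):
  D: 53.4 − 2(13) = 27.39
  A: 0 + 1(13) − 2(3.845) = 5.313
  F: 0 + 3(3.845) = 11.53

5.31 mol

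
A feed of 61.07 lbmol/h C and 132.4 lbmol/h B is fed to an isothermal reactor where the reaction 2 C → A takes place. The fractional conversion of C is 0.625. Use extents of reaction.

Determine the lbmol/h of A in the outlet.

19.1 lbmol/h

C reacted = 0.625 × 61.07 = 38.17 lbmol/h; ν_C = −2, so ξ = 38.17/2 = 19.08 lbmol/h.
Outlet amounts (n = n₀ + ν ξ):
  C: 61.07 − 2(19.08) = 22.9
  A: 0 + 1(19.08) = 19.08
  B: 132.4 (inert)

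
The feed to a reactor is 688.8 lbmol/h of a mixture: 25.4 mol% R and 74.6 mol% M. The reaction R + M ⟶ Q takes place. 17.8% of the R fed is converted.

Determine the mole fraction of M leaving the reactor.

0.734

R reacted = 0.178 × 175 = 31.14 lbmol/h; ν_R = −1, so ξ = 31.14/1 = 31.14 lbmol/h.
Outlet amounts (n = n₀ + ν ξ):
  R: 175 − 1(31.14) = 143.8
  M: 513.8 − 1(31.14) = 482.7
  Q: 0 + 1(31.14) = 31.14
Total out = 657.7 lbmol/h; y_M = 482.7 / 657.7 = 0.734.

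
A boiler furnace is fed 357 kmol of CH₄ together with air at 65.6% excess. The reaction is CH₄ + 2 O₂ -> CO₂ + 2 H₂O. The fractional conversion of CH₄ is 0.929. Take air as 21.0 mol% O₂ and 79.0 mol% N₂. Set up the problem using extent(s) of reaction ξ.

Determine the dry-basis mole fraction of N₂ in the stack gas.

Stoichiometric O₂ = 2 × 357 = 714 kmol; O₂ fed = 714 × 1.656 = 1182 kmol.
N₂ fed = 1182 × 79/21 = 4448 kmol.
Fuel reacted = 0.929 × 357 → ξ = 331.7 kmol.
Outlet (n = n₀ + ν ξ):
  CH₄: 357 − 1(331.7) = 25.35
  O₂: 1182 − 2(331.7) = 519.1
  N₂: 4448 (inert)
  CO₂: 0 + 1(331.7) = 331.7
  H₂O: 0 + 2(331.7) = 663.3
Dry total = 5324 kmol; y_N₂ (dry) = 4448 / 5324 = 0.8355.

0.835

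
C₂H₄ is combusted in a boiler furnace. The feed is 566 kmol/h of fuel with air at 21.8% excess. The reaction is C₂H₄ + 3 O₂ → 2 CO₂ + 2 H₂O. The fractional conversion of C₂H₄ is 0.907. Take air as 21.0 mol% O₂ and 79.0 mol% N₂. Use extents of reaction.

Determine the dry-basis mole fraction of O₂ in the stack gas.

Stoichiometric O₂ = 3 × 566 = 1698 kmol/h; O₂ fed = 1698 × 1.218 = 2068 kmol/h.
N₂ fed = 2068 × 79/21 = 7780 kmol/h.
Fuel reacted = 0.907 × 566 → ξ = 513.4 kmol/h.
Outlet (n = n₀ + ν ξ):
  C₂H₄: 566 − 1(513.4) = 52.64
  O₂: 2068 − 3(513.4) = 528.1
  N₂: 7780 (inert)
  CO₂: 0 + 2(513.4) = 1027
  H₂O: 0 + 2(513.4) = 1027
Dry total = 9388 kmol/h; y_O₂ (dry) = 528.1 / 9388 = 0.05625.

0.0563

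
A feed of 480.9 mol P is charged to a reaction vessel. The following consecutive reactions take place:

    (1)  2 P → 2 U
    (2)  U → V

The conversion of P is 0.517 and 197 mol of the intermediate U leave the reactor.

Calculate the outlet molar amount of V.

51.6 mol

Conversion of P: P consumed = 2ξ₁ = 0.517 × 480.9 → ξ₁ = 124.3 mol.
U balance: n_U = 0 + 2ξ₁ − 1ξ₂ = 197 → ξ₂ = (2·124.3 − 197)/1 = 51.63 mol.
Outlet amounts (n = n₀ + Σ ν·ξ):
  P: 480.9 − 2(124.3) = 232.3
  U: 0 + 2(124.3) − 1(51.63) = 197
  V: 0 + 1(51.63) = 51.63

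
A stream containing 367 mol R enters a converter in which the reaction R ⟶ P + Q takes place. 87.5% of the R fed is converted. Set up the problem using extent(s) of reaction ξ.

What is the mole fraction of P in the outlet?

R reacted = 0.875 × 367 = 321.1 mol; ν_R = −1, so ξ = 321.1/1 = 321.1 mol.
Outlet amounts (n = n₀ + ν ξ):
  R: 367 − 1(321.1) = 45.88
  P: 0 + 1(321.1) = 321.1
  Q: 0 + 1(321.1) = 321.1
Total out = 688.1 mol; y_P = 321.1 / 688.1 = 0.4667.

0.467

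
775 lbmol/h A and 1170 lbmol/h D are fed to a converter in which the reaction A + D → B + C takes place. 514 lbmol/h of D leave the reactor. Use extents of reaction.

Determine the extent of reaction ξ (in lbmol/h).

For D: n = n₀ − 1ξ → 514 = 1170 − 1ξ, giving ξ = 656 lbmol/h.
Outlet amounts (n = n₀ + ν ξ):
  A: 775 − 1(656) = 119
  D: 1170 − 1(656) = 514
  B: 0 + 1(656) = 656
  C: 0 + 1(656) = 656

ξ = 656 lbmol/h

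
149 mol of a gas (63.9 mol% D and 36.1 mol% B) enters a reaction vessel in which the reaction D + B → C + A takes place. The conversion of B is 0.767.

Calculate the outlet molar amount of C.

B reacted = 0.767 × 53.79 = 41.26 mol; ν_B = −1, so ξ = 41.26/1 = 41.26 mol.
Outlet amounts (n = n₀ + ν ξ):
  D: 95.21 − 1(41.26) = 53.95
  B: 53.79 − 1(41.26) = 12.53
  C: 0 + 1(41.26) = 41.26
  A: 0 + 1(41.26) = 41.26

41.3 mol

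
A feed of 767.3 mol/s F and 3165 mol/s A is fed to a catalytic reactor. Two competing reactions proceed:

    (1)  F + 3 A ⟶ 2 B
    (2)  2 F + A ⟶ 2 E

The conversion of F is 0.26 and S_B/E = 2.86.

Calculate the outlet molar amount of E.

Conversion of F: F consumed = 0.26 × 767.3 = 199.5 mol/s = 1ξ₁ + 2ξ₂.
Selectivity: 2ξ₁ / (2ξ₂) = 2.86 → ξ₁ = 2.86 ξ₂.
Substitute: (1·2.86 + 2) ξ₂ = 199.5 → ξ₂ = 41.05 mol/s, ξ₁ = 117.4 mol/s.
Outlet amounts (n = n₀ + Σ ν·ξ):
  F: 767.3 − 1(117.4) − 2(41.05) = 567.8
  A: 3165 − 3(117.4) − 1(41.05) = 2772
  B: 0 + 2(117.4) = 234.8
  E: 0 + 2(41.05) = 82.1

82.1 mol/s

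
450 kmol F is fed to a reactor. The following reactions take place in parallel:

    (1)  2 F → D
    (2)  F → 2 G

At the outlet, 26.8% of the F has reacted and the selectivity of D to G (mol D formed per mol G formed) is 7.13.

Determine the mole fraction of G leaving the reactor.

Conversion of F: F consumed = 0.268 × 450 = 120.6 kmol = 2ξ₁ + 1ξ₂.
Selectivity: 1ξ₁ / (2ξ₂) = 7.13 → ξ₁ = 14.26 ξ₂.
Substitute: (2·14.26 + 1) ξ₂ = 120.6 → ξ₂ = 4.085 kmol, ξ₁ = 58.26 kmol.
Outlet amounts (n = n₀ + Σ ν·ξ):
  F: 450 − 2(58.26) − 1(4.085) = 329.4
  D: 0 + 1(58.26) = 58.26
  G: 0 + 2(4.085) = 8.171
Total out = 395.8 kmol; y_G = 8.171 / 395.8 = 0.02064.

0.0206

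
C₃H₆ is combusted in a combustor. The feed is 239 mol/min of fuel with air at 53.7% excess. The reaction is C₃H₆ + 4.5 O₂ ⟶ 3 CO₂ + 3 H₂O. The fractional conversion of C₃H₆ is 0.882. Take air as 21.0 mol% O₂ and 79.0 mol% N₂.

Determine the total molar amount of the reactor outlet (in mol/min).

8220 mol/min

Stoichiometric O₂ = 4.5 × 239 = 1076 mol/min; O₂ fed = 1076 × 1.537 = 1653 mol/min.
N₂ fed = 1653 × 79/21 = 6219 mol/min.
Fuel reacted = 0.882 × 239 → ξ = 210.8 mol/min.
Outlet (n = n₀ + ν ξ):
  C₃H₆: 239 − 1(210.8) = 28.2
  O₂: 1653 − 4.5(210.8) = 704.5
  N₂: 6219 (inert)
  CO₂: 0 + 3(210.8) = 632.4
  H₂O: 0 + 3(210.8) = 632.4
Total out = 28.2 + 704.5 + 6219 + 632.4 + 632.4 = 8216 mol/min.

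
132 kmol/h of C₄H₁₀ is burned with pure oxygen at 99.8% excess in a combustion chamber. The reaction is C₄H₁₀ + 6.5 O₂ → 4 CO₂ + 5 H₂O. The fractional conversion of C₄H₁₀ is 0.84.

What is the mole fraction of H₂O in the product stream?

Stoichiometric O₂ = 6.5 × 132 = 858 kmol/h; O₂ fed = 858 × 1.998 = 1714 kmol/h.
Fuel reacted = 0.84 × 132 → ξ = 110.9 kmol/h.
Outlet (n = n₀ + ν ξ):
  C₄H₁₀: 132 − 1(110.9) = 21.12
  O₂: 1714 − 6.5(110.9) = 993.6
  CO₂: 0 + 4(110.9) = 443.5
  H₂O: 0 + 5(110.9) = 554.4
Total out = 2013 kmol/h; y_H₂O = 554.4 / 2013 = 0.2755.

0.275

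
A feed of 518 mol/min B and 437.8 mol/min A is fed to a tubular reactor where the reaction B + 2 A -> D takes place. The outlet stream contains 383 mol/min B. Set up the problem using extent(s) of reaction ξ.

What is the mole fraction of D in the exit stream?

For B: n = n₀ − 1ξ → 383 = 518 − 1ξ, giving ξ = 135 mol/min.
Outlet amounts (n = n₀ + ν ξ):
  B: 518 − 1(135) = 383
  A: 437.8 − 2(135) = 167.8
  D: 0 + 1(135) = 135
Total out = 685.8 mol/min; y_D = 135 / 685.8 = 0.1969.

0.197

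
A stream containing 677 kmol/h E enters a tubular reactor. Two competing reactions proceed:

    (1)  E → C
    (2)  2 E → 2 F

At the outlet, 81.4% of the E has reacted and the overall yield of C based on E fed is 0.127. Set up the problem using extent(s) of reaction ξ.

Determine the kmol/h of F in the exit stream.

Yield of C: 1ξ₁ / 677 = 0.127 → ξ₁ = 85.98 kmol/h.
Conversion of E: 1ξ₁ + 2ξ₂ = 0.814 × 677 = 551.1 → ξ₂ = 232.5 kmol/h.
Outlet amounts (n = n₀ + Σ ν·ξ):
  E: 677 − 1(85.98) − 2(232.5) = 125.9
  C: 0 + 1(85.98) = 85.98
  F: 0 + 2(232.5) = 465.1

465 kmol/h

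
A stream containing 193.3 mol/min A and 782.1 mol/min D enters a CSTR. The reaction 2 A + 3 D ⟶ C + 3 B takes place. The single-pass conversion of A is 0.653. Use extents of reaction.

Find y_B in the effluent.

A reacted = 0.653 × 193.3 = 126.2 mol/min; ν_A = −2, so ξ = 126.2/2 = 63.11 mol/min.
Outlet amounts (n = n₀ + ν ξ):
  A: 193.3 − 2(63.11) = 67.08
  D: 782.1 − 3(63.11) = 592.8
  C: 0 + 1(63.11) = 63.11
  B: 0 + 3(63.11) = 189.3
Total out = 912.3 mol/min; y_B = 189.3 / 912.3 = 0.2075.

0.208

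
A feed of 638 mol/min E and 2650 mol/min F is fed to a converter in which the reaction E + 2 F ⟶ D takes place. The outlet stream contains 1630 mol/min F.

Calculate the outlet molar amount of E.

For F: n = n₀ − 2ξ → 1630 = 2650 − 2ξ, giving ξ = 510 mol/min.
Outlet amounts (n = n₀ + ν ξ):
  E: 638 − 1(510) = 128
  F: 2650 − 2(510) = 1630
  D: 0 + 1(510) = 510

128 mol/min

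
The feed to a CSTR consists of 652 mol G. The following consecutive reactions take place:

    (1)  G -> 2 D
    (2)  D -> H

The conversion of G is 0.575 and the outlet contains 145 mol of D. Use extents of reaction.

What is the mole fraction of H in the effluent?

0.589

Conversion of G: G consumed = 1ξ₁ = 0.575 × 652 → ξ₁ = 374.9 mol.
D balance: n_D = 0 + 2ξ₁ − 1ξ₂ = 145 → ξ₂ = (2·374.9 − 145)/1 = 604.8 mol.
Outlet amounts (n = n₀ + Σ ν·ξ):
  G: 652 − 1(374.9) = 277.1
  D: 0 + 2(374.9) − 1(604.8) = 145
  H: 0 + 1(604.8) = 604.8
Total out = 1027 mol; y_H = 604.8 / 1027 = 0.589.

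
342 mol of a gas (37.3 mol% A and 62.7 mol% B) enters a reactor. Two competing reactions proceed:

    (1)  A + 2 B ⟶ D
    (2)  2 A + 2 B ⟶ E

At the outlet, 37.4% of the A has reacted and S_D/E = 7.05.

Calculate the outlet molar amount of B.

Conversion of A: A consumed = 0.374 × 127.6 = 47.71 mol = 1ξ₁ + 2ξ₂.
Selectivity: 1ξ₁ / (1ξ₂) = 7.05 → ξ₁ = 7.05 ξ₂.
Substitute: (1·7.05 + 2) ξ₂ = 47.71 → ξ₂ = 5.272 mol, ξ₁ = 37.17 mol.
Outlet amounts (n = n₀ + Σ ν·ξ):
  A: 127.6 − 1(37.17) − 2(5.272) = 79.86
  B: 214.4 − 2(37.17) − 2(5.272) = 129.6
  D: 0 + 1(37.17) = 37.17
  E: 0 + 1(5.272) = 5.272

130 mol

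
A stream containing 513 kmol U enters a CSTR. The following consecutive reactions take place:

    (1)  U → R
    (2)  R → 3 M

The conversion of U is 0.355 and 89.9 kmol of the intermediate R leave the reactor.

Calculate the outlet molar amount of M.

Conversion of U: U consumed = 1ξ₁ = 0.355 × 513 → ξ₁ = 182.1 kmol.
R balance: n_R = 0 + 1ξ₁ − 1ξ₂ = 89.9 → ξ₂ = (1·182.1 − 89.9)/1 = 92.21 kmol.
Outlet amounts (n = n₀ + Σ ν·ξ):
  U: 513 − 1(182.1) = 330.9
  R: 0 + 1(182.1) − 1(92.21) = 89.9
  M: 0 + 3(92.21) = 276.6

277 kmol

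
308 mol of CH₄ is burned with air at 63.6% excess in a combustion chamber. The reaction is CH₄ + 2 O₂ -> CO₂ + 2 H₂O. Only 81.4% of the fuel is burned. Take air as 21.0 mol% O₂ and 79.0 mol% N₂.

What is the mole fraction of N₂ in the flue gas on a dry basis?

Stoichiometric O₂ = 2 × 308 = 616 mol; O₂ fed = 616 × 1.636 = 1008 mol.
N₂ fed = 1008 × 79/21 = 3791 mol.
Fuel reacted = 0.814 × 308 → ξ = 250.7 mol.
Outlet (n = n₀ + ν ξ):
  CH₄: 308 − 1(250.7) = 57.29
  O₂: 1008 − 2(250.7) = 506.4
  N₂: 3791 (inert)
  CO₂: 0 + 1(250.7) = 250.7
  H₂O: 0 + 2(250.7) = 501.4
Dry total = 4606 mol; y_N₂ (dry) = 3791 / 4606 = 0.8232.

0.823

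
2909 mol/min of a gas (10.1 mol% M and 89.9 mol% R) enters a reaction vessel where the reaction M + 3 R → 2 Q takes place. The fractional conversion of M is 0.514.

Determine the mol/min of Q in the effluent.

M reacted = 0.514 × 293.8 = 151 mol/min; ν_M = −1, so ξ = 151/1 = 151 mol/min.
Outlet amounts (n = n₀ + ν ξ):
  M: 293.8 − 1(151) = 142.8
  R: 2615 − 3(151) = 2162
  Q: 0 + 2(151) = 302

302 mol/min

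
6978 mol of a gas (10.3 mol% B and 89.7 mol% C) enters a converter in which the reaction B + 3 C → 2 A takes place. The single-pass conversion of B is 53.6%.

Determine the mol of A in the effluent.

770 mol

B reacted = 0.536 × 718.7 = 385.2 mol; ν_B = −1, so ξ = 385.2/1 = 385.2 mol.
Outlet amounts (n = n₀ + ν ξ):
  B: 718.7 − 1(385.2) = 333.5
  C: 6259 − 3(385.2) = 5104
  A: 0 + 2(385.2) = 770.5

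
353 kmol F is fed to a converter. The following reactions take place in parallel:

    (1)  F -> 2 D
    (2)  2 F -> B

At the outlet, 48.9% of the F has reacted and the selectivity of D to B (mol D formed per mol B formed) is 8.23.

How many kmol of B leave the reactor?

Conversion of F: F consumed = 0.489 × 353 = 172.6 kmol = 1ξ₁ + 2ξ₂.
Selectivity: 2ξ₁ / (1ξ₂) = 8.23 → ξ₁ = 4.115 ξ₂.
Substitute: (1·4.115 + 2) ξ₂ = 172.6 → ξ₂ = 28.23 kmol, ξ₁ = 116.2 kmol.
Outlet amounts (n = n₀ + Σ ν·ξ):
  F: 353 − 1(116.2) − 2(28.23) = 180.4
  D: 0 + 2(116.2) = 232.3
  B: 0 + 1(28.23) = 28.23

28.2 kmol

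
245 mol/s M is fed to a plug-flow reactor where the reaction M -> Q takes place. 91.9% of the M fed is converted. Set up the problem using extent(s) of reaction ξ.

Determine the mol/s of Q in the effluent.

M reacted = 0.919 × 245 = 225.2 mol/s; ν_M = −1, so ξ = 225.2/1 = 225.2 mol/s.
Outlet amounts (n = n₀ + ν ξ):
  M: 245 − 1(225.2) = 19.84
  Q: 0 + 1(225.2) = 225.2

225 mol/s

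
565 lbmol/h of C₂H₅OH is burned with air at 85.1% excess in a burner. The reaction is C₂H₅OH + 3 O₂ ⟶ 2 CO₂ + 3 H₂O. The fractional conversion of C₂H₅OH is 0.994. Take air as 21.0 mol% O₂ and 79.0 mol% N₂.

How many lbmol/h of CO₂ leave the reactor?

Stoichiometric O₂ = 3 × 565 = 1695 lbmol/h; O₂ fed = 1695 × 1.851 = 3137 lbmol/h.
N₂ fed = 3137 × 79/21 = 11800 lbmol/h.
Fuel reacted = 0.994 × 565 → ξ = 561.6 lbmol/h.
Outlet (n = n₀ + ν ξ):
  C₂H₅OH: 565 − 1(561.6) = 3.39
  O₂: 3137 − 3(561.6) = 1453
  N₂: 11800 (inert)
  CO₂: 0 + 2(561.6) = 1123
  H₂O: 0 + 3(561.6) = 1685

1120 lbmol/h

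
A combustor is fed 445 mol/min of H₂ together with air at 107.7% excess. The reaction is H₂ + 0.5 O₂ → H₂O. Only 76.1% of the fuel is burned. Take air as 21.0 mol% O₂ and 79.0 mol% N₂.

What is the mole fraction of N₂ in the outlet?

0.702

Stoichiometric O₂ = 0.5 × 445 = 222.5 mol/min; O₂ fed = 222.5 × 2.077 = 462.1 mol/min.
N₂ fed = 462.1 × 79/21 = 1738 mol/min.
Fuel reacted = 0.761 × 445 → ξ = 338.6 mol/min.
Outlet (n = n₀ + ν ξ):
  H₂: 445 − 1(338.6) = 106.4
  O₂: 462.1 − 0.5(338.6) = 292.8
  N₂: 1738 (inert)
  H₂O: 0 + 1(338.6) = 338.6
Total out = 2476 mol/min; y_N₂ = 1738 / 2476 = 0.7021.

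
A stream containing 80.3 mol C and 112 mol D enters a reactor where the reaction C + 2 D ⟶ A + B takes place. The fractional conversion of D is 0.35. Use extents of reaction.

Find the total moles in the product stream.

D reacted = 0.35 × 112 = 39.2 mol; ν_D = −2, so ξ = 39.2/2 = 19.6 mol.
Outlet amounts (n = n₀ + ν ξ):
  C: 80.3 − 1(19.6) = 60.7
  D: 112 − 2(19.6) = 72.8
  A: 0 + 1(19.6) = 19.6
  B: 0 + 1(19.6) = 19.6
Total out = 60.7 + 72.8 + 19.6 + 19.6 = 172.7 mol.

173 mol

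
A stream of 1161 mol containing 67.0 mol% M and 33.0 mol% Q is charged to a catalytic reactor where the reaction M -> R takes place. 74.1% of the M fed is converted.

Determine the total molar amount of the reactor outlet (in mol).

1160 mol

M reacted = 0.741 × 777.9 = 576.4 mol; ν_M = −1, so ξ = 576.4/1 = 576.4 mol.
Outlet amounts (n = n₀ + ν ξ):
  M: 777.9 − 1(576.4) = 201.5
  R: 0 + 1(576.4) = 576.4
  Q: 383.1 (inert)
Total out = 201.5 + 576.4 + 383.1 = 1161 mol.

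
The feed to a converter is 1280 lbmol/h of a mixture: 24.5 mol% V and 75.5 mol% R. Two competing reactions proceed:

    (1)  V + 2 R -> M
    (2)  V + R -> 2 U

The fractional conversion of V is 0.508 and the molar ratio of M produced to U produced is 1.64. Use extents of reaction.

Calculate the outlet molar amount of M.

Conversion of V: V consumed = 0.508 × 313.6 = 159.3 lbmol/h = 1ξ₁ + 1ξ₂.
Selectivity: 1ξ₁ / (2ξ₂) = 1.64 → ξ₁ = 3.28 ξ₂.
Substitute: (1·3.28 + 1) ξ₂ = 159.3 → ξ₂ = 37.22 lbmol/h, ξ₁ = 122.1 lbmol/h.
Outlet amounts (n = n₀ + Σ ν·ξ):
  V: 313.6 − 1(122.1) − 1(37.22) = 154.3
  R: 966.4 − 2(122.1) − 1(37.22) = 685
  M: 0 + 1(122.1) = 122.1
  U: 0 + 2(37.22) = 74.44

122 lbmol/h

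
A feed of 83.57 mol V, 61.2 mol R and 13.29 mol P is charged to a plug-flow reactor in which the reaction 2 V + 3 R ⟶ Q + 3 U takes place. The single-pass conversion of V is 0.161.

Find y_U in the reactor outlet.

0.133

V reacted = 0.161 × 83.57 = 13.45 mol; ν_V = −2, so ξ = 13.45/2 = 6.727 mol.
Outlet amounts (n = n₀ + ν ξ):
  V: 83.57 − 2(6.727) = 70.12
  R: 61.2 − 3(6.727) = 41.02
  Q: 0 + 1(6.727) = 6.727
  U: 0 + 3(6.727) = 20.18
  P: 13.29 (inert)
Total out = 151.3 mol; y_U = 20.18 / 151.3 = 0.1334.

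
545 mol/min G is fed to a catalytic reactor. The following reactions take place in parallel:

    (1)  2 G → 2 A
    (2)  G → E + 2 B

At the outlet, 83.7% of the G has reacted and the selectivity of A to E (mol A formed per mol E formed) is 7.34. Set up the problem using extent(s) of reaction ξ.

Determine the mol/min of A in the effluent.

Conversion of G: G consumed = 0.837 × 545 = 456.2 mol/min = 2ξ₁ + 1ξ₂.
Selectivity: 2ξ₁ / (1ξ₂) = 7.34 → ξ₁ = 3.67 ξ₂.
Substitute: (2·3.67 + 1) ξ₂ = 456.2 → ξ₂ = 54.7 mol/min, ξ₁ = 200.7 mol/min.
Outlet amounts (n = n₀ + Σ ν·ξ):
  G: 545 − 2(200.7) − 1(54.7) = 88.84
  A: 0 + 2(200.7) = 401.5
  E: 0 + 1(54.7) = 54.7
  B: 0 + 2(54.7) = 109.4

401 mol/min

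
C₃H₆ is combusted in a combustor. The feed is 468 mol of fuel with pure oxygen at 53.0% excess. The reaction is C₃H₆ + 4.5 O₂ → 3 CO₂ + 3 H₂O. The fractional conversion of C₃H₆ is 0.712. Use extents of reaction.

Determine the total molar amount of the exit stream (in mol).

3860 mol

Stoichiometric O₂ = 4.5 × 468 = 2106 mol; O₂ fed = 2106 × 1.530 = 3222 mol.
Fuel reacted = 0.712 × 468 → ξ = 333.2 mol.
Outlet (n = n₀ + ν ξ):
  C₃H₆: 468 − 1(333.2) = 134.8
  O₂: 3222 − 4.5(333.2) = 1723
  CO₂: 0 + 3(333.2) = 999.6
  H₂O: 0 + 3(333.2) = 999.6
Total out = 134.8 + 1723 + 999.6 + 999.6 = 3857 mol.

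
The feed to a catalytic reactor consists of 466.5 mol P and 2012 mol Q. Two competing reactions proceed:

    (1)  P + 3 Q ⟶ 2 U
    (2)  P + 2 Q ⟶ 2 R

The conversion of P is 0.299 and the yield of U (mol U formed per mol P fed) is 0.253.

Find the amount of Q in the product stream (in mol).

Yield of U: 2ξ₁ / 466.5 = 0.253 → ξ₁ = 59.01 mol.
Conversion of P: 1ξ₁ + 1ξ₂ = 0.299 × 466.5 = 139.5 → ξ₂ = 80.47 mol.
Outlet amounts (n = n₀ + Σ ν·ξ):
  P: 466.5 − 1(59.01) − 1(80.47) = 327
  Q: 2012 − 3(59.01) − 2(80.47) = 1674
  U: 0 + 2(59.01) = 118
  R: 0 + 2(80.47) = 160.9

1670 mol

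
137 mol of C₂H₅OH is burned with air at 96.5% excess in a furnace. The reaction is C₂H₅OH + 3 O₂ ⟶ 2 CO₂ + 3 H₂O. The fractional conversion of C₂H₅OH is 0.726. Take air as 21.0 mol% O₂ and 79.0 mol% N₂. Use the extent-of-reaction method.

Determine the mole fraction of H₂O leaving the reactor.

Stoichiometric O₂ = 3 × 137 = 411 mol; O₂ fed = 411 × 1.965 = 807.6 mol.
N₂ fed = 807.6 × 79/21 = 3038 mol.
Fuel reacted = 0.726 × 137 → ξ = 99.46 mol.
Outlet (n = n₀ + ν ξ):
  C₂H₅OH: 137 − 1(99.46) = 37.54
  O₂: 807.6 − 3(99.46) = 509.2
  N₂: 3038 (inert)
  CO₂: 0 + 2(99.46) = 198.9
  H₂O: 0 + 3(99.46) = 298.4
Total out = 4082 mol; y_H₂O = 298.4 / 4082 = 0.07309.

0.0731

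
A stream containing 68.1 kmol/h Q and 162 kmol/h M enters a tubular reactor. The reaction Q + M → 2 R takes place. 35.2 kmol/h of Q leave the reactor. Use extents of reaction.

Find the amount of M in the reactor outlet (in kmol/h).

For Q: n = n₀ − 1ξ → 35.2 = 68.1 − 1ξ, giving ξ = 32.9 kmol/h.
Outlet amounts (n = n₀ + ν ξ):
  Q: 68.1 − 1(32.9) = 35.2
  M: 162 − 1(32.9) = 129.1
  R: 0 + 2(32.9) = 65.8

129 kmol/h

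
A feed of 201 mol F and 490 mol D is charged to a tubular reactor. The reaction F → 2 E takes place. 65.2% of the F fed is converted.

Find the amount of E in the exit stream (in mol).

F reacted = 0.652 × 201 = 131.1 mol; ν_F = −1, so ξ = 131.1/1 = 131.1 mol.
Outlet amounts (n = n₀ + ν ξ):
  F: 201 − 1(131.1) = 69.95
  E: 0 + 2(131.1) = 262.1
  D: 490 (inert)

262 mol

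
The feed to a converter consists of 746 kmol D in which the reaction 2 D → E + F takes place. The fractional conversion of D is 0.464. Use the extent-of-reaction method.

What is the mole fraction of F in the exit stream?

0.232

D reacted = 0.464 × 746 = 346.1 kmol; ν_D = −2, so ξ = 346.1/2 = 173.1 kmol.
Outlet amounts (n = n₀ + ν ξ):
  D: 746 − 2(173.1) = 399.9
  E: 0 + 1(173.1) = 173.1
  F: 0 + 1(173.1) = 173.1
Total out = 746 kmol; y_F = 173.1 / 746 = 0.232.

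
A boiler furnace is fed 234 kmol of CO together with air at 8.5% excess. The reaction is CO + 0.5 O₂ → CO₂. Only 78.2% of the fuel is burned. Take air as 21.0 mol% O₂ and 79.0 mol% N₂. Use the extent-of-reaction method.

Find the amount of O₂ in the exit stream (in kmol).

Stoichiometric O₂ = 0.5 × 234 = 117 kmol; O₂ fed = 117 × 1.085 = 126.9 kmol.
N₂ fed = 126.9 × 79/21 = 477.6 kmol.
Fuel reacted = 0.782 × 234 → ξ = 183 kmol.
Outlet (n = n₀ + ν ξ):
  CO: 234 − 1(183) = 51.01
  O₂: 126.9 − 0.5(183) = 35.45
  N₂: 477.6 (inert)
  CO₂: 0 + 1(183) = 183

35.5 kmol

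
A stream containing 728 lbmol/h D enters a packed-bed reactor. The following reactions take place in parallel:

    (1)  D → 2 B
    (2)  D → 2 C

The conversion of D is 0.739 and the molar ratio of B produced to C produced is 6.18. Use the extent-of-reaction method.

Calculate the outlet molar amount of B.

Conversion of D: D consumed = 0.739 × 728 = 538 lbmol/h = 1ξ₁ + 1ξ₂.
Selectivity: 2ξ₁ / (2ξ₂) = 6.18 → ξ₁ = 6.18 ξ₂.
Substitute: (1·6.18 + 1) ξ₂ = 538 → ξ₂ = 74.93 lbmol/h, ξ₁ = 463.1 lbmol/h.
Outlet amounts (n = n₀ + Σ ν·ξ):
  D: 728 − 1(463.1) − 1(74.93) = 190
  B: 0 + 2(463.1) = 926.1
  C: 0 + 2(74.93) = 149.9

926 lbmol/h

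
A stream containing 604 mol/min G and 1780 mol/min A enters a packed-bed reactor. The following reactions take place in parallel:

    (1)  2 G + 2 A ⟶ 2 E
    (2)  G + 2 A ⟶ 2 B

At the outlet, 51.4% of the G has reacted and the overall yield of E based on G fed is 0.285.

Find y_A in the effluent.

0.642

Yield of E: 2ξ₁ / 604 = 0.285 → ξ₁ = 86.07 mol/min.
Conversion of G: 2ξ₁ + 1ξ₂ = 0.514 × 604 = 310.5 → ξ₂ = 138.3 mol/min.
Outlet amounts (n = n₀ + Σ ν·ξ):
  G: 604 − 2(86.07) − 1(138.3) = 293.5
  A: 1780 − 2(86.07) − 2(138.3) = 1331
  E: 0 + 2(86.07) = 172.1
  B: 0 + 2(138.3) = 276.6
Total out = 2074 mol/min; y_A = 1331 / 2074 = 0.642.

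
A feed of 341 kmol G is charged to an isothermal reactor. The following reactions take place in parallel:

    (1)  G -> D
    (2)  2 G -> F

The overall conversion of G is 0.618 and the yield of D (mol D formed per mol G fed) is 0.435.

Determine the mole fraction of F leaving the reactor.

Yield of D: 1ξ₁ / 341 = 0.435 → ξ₁ = 148.3 kmol.
Conversion of G: 1ξ₁ + 2ξ₂ = 0.618 × 341 = 210.7 → ξ₂ = 31.2 kmol.
Outlet amounts (n = n₀ + Σ ν·ξ):
  G: 341 − 1(148.3) − 2(31.2) = 130.3
  D: 0 + 1(148.3) = 148.3
  F: 0 + 1(31.2) = 31.2
Total out = 309.8 kmol; y_F = 31.2 / 309.8 = 0.1007.

0.101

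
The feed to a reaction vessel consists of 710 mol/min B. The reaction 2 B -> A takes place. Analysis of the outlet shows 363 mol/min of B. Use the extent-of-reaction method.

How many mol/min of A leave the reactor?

174 mol/min

For B: n = n₀ − 2ξ → 363 = 710 − 2ξ, giving ξ = 173.5 mol/min.
Outlet amounts (n = n₀ + ν ξ):
  B: 710 − 2(173.5) = 363
  A: 0 + 1(173.5) = 173.5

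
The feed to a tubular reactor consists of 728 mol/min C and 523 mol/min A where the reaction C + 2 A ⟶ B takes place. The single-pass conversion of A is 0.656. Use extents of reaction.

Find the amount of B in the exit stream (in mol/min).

A reacted = 0.656 × 523 = 343.1 mol/min; ν_A = −2, so ξ = 343.1/2 = 171.5 mol/min.
Outlet amounts (n = n₀ + ν ξ):
  C: 728 − 1(171.5) = 556.5
  A: 523 − 2(171.5) = 179.9
  B: 0 + 1(171.5) = 171.5

172 mol/min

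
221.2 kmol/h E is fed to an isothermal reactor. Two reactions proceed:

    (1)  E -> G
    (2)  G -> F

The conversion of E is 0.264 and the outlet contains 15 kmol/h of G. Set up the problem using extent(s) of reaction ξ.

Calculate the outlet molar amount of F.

Conversion of E: E consumed = 1ξ₁ = 0.264 × 221.2 → ξ₁ = 58.4 kmol/h.
G balance: n_G = 0 + 1ξ₁ − 1ξ₂ = 15 → ξ₂ = (1·58.4 − 15)/1 = 43.4 kmol/h.
Outlet amounts (n = n₀ + Σ ν·ξ):
  E: 221.2 − 1(58.4) = 162.8
  G: 0 + 1(58.4) − 1(43.4) = 15
  F: 0 + 1(43.4) = 43.4

43.4 kmol/h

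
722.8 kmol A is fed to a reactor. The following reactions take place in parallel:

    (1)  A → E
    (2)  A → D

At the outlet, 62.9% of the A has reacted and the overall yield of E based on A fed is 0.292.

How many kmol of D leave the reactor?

Yield of E: 1ξ₁ / 722.8 = 0.292 → ξ₁ = 211.1 kmol.
Conversion of A: 1ξ₁ + 1ξ₂ = 0.629 × 722.8 = 454.6 → ξ₂ = 243.6 kmol.
Outlet amounts (n = n₀ + Σ ν·ξ):
  A: 722.8 − 1(211.1) − 1(243.6) = 268.2
  E: 0 + 1(211.1) = 211.1
  D: 0 + 1(243.6) = 243.6

244 kmol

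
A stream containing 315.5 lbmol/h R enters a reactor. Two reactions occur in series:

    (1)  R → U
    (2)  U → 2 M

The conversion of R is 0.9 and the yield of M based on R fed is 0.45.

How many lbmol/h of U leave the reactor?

Conversion of R: R consumed = 1ξ₁ = 0.9 × 315.5 → ξ₁ = 283.9 lbmol/h.
Yield of M: 2ξ₂ / 315.5 = 0.45 → ξ₂ = 70.99 lbmol/h.
Outlet amounts (n = n₀ + Σ ν·ξ):
  R: 315.5 − 1(283.9) = 31.55
  U: 0 + 1(283.9) − 1(70.99) = 213
  M: 0 + 2(70.99) = 142

213 lbmol/h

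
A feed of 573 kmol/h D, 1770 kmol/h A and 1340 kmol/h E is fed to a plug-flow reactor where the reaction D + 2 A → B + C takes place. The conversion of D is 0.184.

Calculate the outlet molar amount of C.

D reacted = 0.184 × 573 = 105.4 kmol/h; ν_D = −1, so ξ = 105.4/1 = 105.4 kmol/h.
Outlet amounts (n = n₀ + ν ξ):
  D: 573 − 1(105.4) = 467.6
  A: 1770 − 2(105.4) = 1559
  B: 0 + 1(105.4) = 105.4
  C: 0 + 1(105.4) = 105.4
  E: 1340 (inert)

105 kmol/h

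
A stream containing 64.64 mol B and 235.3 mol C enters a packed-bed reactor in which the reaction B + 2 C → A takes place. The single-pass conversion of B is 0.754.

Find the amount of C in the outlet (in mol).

138 mol

B reacted = 0.754 × 64.64 = 48.74 mol; ν_B = −1, so ξ = 48.74/1 = 48.74 mol.
Outlet amounts (n = n₀ + ν ξ):
  B: 64.64 − 1(48.74) = 15.9
  C: 235.3 − 2(48.74) = 137.8
  A: 0 + 1(48.74) = 48.74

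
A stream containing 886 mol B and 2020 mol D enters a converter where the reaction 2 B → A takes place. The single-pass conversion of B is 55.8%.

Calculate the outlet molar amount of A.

247 mol

B reacted = 0.558 × 886 = 494.4 mol; ν_B = −2, so ξ = 494.4/2 = 247.2 mol.
Outlet amounts (n = n₀ + ν ξ):
  B: 886 − 2(247.2) = 391.6
  A: 0 + 1(247.2) = 247.2
  D: 2020 (inert)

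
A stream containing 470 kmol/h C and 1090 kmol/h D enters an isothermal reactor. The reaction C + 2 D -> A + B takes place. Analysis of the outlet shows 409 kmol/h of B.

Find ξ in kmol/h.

For B: n = n₀ + 1ξ → 409 = 0 + 1ξ, giving ξ = 409 kmol/h.
Outlet amounts (n = n₀ + ν ξ):
  C: 470 − 1(409) = 61
  D: 1090 − 2(409) = 272
  A: 0 + 1(409) = 409
  B: 0 + 1(409) = 409

ξ = 409 kmol/h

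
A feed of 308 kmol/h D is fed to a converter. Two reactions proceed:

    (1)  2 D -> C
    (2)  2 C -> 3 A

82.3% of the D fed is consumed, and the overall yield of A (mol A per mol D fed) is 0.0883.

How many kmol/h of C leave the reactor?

109 kmol/h

Conversion of D: D consumed = 2ξ₁ = 0.823 × 308 → ξ₁ = 126.7 kmol/h.
Yield of A: 3ξ₂ / 308 = 0.0883 → ξ₂ = 9.065 kmol/h.
Outlet amounts (n = n₀ + Σ ν·ξ):
  D: 308 − 2(126.7) = 54.52
  C: 0 + 1(126.7) − 2(9.065) = 108.6
  A: 0 + 3(9.065) = 27.2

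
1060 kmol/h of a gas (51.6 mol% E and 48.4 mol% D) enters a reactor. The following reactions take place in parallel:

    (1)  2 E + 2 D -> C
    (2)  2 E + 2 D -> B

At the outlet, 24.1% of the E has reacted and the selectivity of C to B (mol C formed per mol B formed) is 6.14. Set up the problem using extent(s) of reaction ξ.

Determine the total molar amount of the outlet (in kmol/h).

862 kmol/h

Conversion of E: E consumed = 0.241 × 547 = 131.8 kmol/h = 2ξ₁ + 2ξ₂.
Selectivity: 1ξ₁ / (1ξ₂) = 6.14 → ξ₁ = 6.14 ξ₂.
Substitute: (2·6.14 + 2) ξ₂ = 131.8 → ξ₂ = 9.231 kmol/h, ξ₁ = 56.68 kmol/h.
Outlet amounts (n = n₀ + Σ ν·ξ):
  E: 547 − 2(56.68) − 2(9.231) = 415.1
  D: 513 − 2(56.68) − 2(9.231) = 381.2
  C: 0 + 1(56.68) = 56.68
  B: 0 + 1(9.231) = 9.231
Total out = 415.1 + 381.2 + 56.68 + 9.231 = 862.3 kmol/h.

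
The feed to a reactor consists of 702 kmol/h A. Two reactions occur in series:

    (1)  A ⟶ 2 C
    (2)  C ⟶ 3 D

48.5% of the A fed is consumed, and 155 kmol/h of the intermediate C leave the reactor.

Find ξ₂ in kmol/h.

ξ₂ = 526 kmol/h

Conversion of A: A consumed = 1ξ₁ = 0.485 × 702 → ξ₁ = 340.5 kmol/h.
C balance: n_C = 0 + 2ξ₁ − 1ξ₂ = 155 → ξ₂ = (2·340.5 − 155)/1 = 525.9 kmol/h.
Outlet amounts (n = n₀ + Σ ν·ξ):
  A: 702 − 1(340.5) = 361.5
  C: 0 + 2(340.5) − 1(525.9) = 155
  D: 0 + 3(525.9) = 1578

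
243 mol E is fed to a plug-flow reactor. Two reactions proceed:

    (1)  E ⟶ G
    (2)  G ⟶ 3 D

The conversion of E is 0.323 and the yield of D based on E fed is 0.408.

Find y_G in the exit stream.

0.147

Conversion of E: E consumed = 1ξ₁ = 0.323 × 243 → ξ₁ = 78.49 mol.
Yield of D: 3ξ₂ / 243 = 0.408 → ξ₂ = 33.05 mol.
Outlet amounts (n = n₀ + Σ ν·ξ):
  E: 243 − 1(78.49) = 164.5
  G: 0 + 1(78.49) − 1(33.05) = 45.44
  D: 0 + 3(33.05) = 99.14
Total out = 309.1 mol; y_G = 45.44 / 309.1 = 0.147.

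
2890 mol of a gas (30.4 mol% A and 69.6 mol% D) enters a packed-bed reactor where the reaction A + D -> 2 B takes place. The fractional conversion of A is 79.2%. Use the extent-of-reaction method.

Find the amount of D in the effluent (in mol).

1320 mol

A reacted = 0.792 × 878.6 = 695.8 mol; ν_A = −1, so ξ = 695.8/1 = 695.8 mol.
Outlet amounts (n = n₀ + ν ξ):
  A: 878.6 − 1(695.8) = 182.7
  D: 2011 − 1(695.8) = 1316
  B: 0 + 2(695.8) = 1392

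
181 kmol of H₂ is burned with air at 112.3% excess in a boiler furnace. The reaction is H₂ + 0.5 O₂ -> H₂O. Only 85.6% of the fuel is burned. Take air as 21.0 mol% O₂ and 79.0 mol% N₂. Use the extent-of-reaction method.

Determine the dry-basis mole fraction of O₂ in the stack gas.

Stoichiometric O₂ = 0.5 × 181 = 90.5 kmol; O₂ fed = 90.5 × 2.123 = 192.1 kmol.
N₂ fed = 192.1 × 79/21 = 722.8 kmol.
Fuel reacted = 0.856 × 181 → ξ = 154.9 kmol.
Outlet (n = n₀ + ν ξ):
  H₂: 181 − 1(154.9) = 26.06
  O₂: 192.1 − 0.5(154.9) = 114.7
  N₂: 722.8 (inert)
  H₂O: 0 + 1(154.9) = 154.9
Dry total = 863.5 kmol; y_O₂ (dry) = 114.7 / 863.5 = 0.1328.

0.133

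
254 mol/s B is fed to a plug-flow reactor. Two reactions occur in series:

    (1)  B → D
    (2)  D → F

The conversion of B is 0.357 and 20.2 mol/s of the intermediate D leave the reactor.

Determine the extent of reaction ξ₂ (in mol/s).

ξ₂ = 70.5 mol/s

Conversion of B: B consumed = 1ξ₁ = 0.357 × 254 → ξ₁ = 90.68 mol/s.
D balance: n_D = 0 + 1ξ₁ − 1ξ₂ = 20.2 → ξ₂ = (1·90.68 − 20.2)/1 = 70.48 mol/s.
Outlet amounts (n = n₀ + Σ ν·ξ):
  B: 254 − 1(90.68) = 163.3
  D: 0 + 1(90.68) − 1(70.48) = 20.2
  F: 0 + 1(70.48) = 70.48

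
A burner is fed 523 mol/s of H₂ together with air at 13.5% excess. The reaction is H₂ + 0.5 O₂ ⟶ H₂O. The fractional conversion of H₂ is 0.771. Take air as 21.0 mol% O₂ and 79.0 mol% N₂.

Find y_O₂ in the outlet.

0.0549

Stoichiometric O₂ = 0.5 × 523 = 261.5 mol/s; O₂ fed = 261.5 × 1.135 = 296.8 mol/s.
N₂ fed = 296.8 × 79/21 = 1117 mol/s.
Fuel reacted = 0.771 × 523 → ξ = 403.2 mol/s.
Outlet (n = n₀ + ν ξ):
  H₂: 523 − 1(403.2) = 119.8
  O₂: 296.8 − 0.5(403.2) = 95.19
  N₂: 1117 (inert)
  H₂O: 0 + 1(403.2) = 403.2
Total out = 1735 mol/s; y_O₂ = 95.19 / 1735 = 0.05487.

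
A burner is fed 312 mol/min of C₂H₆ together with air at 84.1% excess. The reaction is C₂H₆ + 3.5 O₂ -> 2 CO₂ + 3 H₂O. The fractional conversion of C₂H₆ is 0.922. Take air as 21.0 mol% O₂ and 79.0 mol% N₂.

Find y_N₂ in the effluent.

0.754

Stoichiometric O₂ = 3.5 × 312 = 1092 mol/min; O₂ fed = 1092 × 1.841 = 2010 mol/min.
N₂ fed = 2010 × 79/21 = 7563 mol/min.
Fuel reacted = 0.922 × 312 → ξ = 287.7 mol/min.
Outlet (n = n₀ + ν ξ):
  C₂H₆: 312 − 1(287.7) = 24.34
  O₂: 2010 − 3.5(287.7) = 1004
  N₂: 7563 (inert)
  CO₂: 0 + 2(287.7) = 575.3
  H₂O: 0 + 3(287.7) = 863
Total out = 10030 mol/min; y_N₂ = 7563 / 10030 = 0.7541.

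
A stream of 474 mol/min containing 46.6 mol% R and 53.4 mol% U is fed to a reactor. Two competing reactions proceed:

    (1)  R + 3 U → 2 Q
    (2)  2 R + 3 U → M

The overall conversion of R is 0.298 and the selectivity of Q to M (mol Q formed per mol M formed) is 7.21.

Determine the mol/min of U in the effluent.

90.9 mol/min

Conversion of R: R consumed = 0.298 × 220.9 = 65.82 mol/min = 1ξ₁ + 2ξ₂.
Selectivity: 2ξ₁ / (1ξ₂) = 7.21 → ξ₁ = 3.605 ξ₂.
Substitute: (1·3.605 + 2) ξ₂ = 65.82 → ξ₂ = 11.74 mol/min, ξ₁ = 42.34 mol/min.
Outlet amounts (n = n₀ + Σ ν·ξ):
  R: 220.9 − 1(42.34) − 2(11.74) = 155.1
  U: 253.1 − 3(42.34) − 3(11.74) = 90.88
  Q: 0 + 2(42.34) = 84.67
  M: 0 + 1(11.74) = 11.74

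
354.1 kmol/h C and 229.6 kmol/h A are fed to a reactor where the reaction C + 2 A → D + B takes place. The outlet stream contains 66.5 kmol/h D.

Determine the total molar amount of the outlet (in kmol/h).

For D: n = n₀ + 1ξ → 66.5 = 0 + 1ξ, giving ξ = 66.5 kmol/h.
Outlet amounts (n = n₀ + ν ξ):
  C: 354.1 − 1(66.5) = 287.6
  A: 229.6 − 2(66.5) = 96.6
  D: 0 + 1(66.5) = 66.5
  B: 0 + 1(66.5) = 66.5
Total out = 287.6 + 96.6 + 66.5 + 66.5 = 517.2 kmol/h.

517 kmol/h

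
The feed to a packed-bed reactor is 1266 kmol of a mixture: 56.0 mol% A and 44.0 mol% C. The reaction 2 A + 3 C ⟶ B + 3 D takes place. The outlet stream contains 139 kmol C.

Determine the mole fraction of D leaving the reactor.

0.371

For C: n = n₀ − 3ξ → 139 = 557 − 3ξ, giving ξ = 139.3 kmol.
Outlet amounts (n = n₀ + ν ξ):
  A: 709 − 2(139.3) = 430.3
  C: 557 − 3(139.3) = 139
  B: 0 + 1(139.3) = 139.3
  D: 0 + 3(139.3) = 418
Total out = 1127 kmol; y_D = 418 / 1127 = 0.371.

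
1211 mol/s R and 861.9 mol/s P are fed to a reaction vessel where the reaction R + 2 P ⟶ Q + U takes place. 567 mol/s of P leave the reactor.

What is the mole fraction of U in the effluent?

0.0766

For P: n = n₀ − 2ξ → 567 = 861.9 − 2ξ, giving ξ = 147.4 mol/s.
Outlet amounts (n = n₀ + ν ξ):
  R: 1211 − 1(147.4) = 1064
  P: 861.9 − 2(147.4) = 567
  Q: 0 + 1(147.4) = 147.4
  U: 0 + 1(147.4) = 147.4
Total out = 1925 mol/s; y_U = 147.4 / 1925 = 0.07658.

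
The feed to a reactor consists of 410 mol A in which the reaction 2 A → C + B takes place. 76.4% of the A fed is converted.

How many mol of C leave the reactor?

157 mol

A reacted = 0.764 × 410 = 313.2 mol; ν_A = −2, so ξ = 313.2/2 = 156.6 mol.
Outlet amounts (n = n₀ + ν ξ):
  A: 410 − 2(156.6) = 96.76
  C: 0 + 1(156.6) = 156.6
  B: 0 + 1(156.6) = 156.6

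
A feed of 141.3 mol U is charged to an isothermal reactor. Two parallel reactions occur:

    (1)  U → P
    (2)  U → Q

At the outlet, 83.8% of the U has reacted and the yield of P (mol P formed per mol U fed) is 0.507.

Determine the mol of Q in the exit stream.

46.8 mol

Yield of P: 1ξ₁ / 141.3 = 0.507 → ξ₁ = 71.64 mol.
Conversion of U: 1ξ₁ + 1ξ₂ = 0.838 × 141.3 = 118.4 → ξ₂ = 46.77 mol.
Outlet amounts (n = n₀ + Σ ν·ξ):
  U: 141.3 − 1(71.64) − 1(46.77) = 22.89
  P: 0 + 1(71.64) = 71.64
  Q: 0 + 1(46.77) = 46.77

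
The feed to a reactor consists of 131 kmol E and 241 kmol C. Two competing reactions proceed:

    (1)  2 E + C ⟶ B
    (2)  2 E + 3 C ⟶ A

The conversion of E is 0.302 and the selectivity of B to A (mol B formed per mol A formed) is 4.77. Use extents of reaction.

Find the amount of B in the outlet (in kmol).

Conversion of E: E consumed = 0.302 × 131 = 39.56 kmol = 2ξ₁ + 2ξ₂.
Selectivity: 1ξ₁ / (1ξ₂) = 4.77 → ξ₁ = 4.77 ξ₂.
Substitute: (2·4.77 + 2) ξ₂ = 39.56 → ξ₂ = 3.428 kmol, ξ₁ = 16.35 kmol.
Outlet amounts (n = n₀ + Σ ν·ξ):
  E: 131 − 2(16.35) − 2(3.428) = 91.44
  C: 241 − 1(16.35) − 3(3.428) = 214.4
  B: 0 + 1(16.35) = 16.35
  A: 0 + 1(3.428) = 3.428

16.4 kmol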